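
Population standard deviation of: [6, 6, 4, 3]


Mean = 19/4
  (6-19/4)²=25/16
  (6-19/4)²=25/16
  (4-19/4)²=9/16
  (3-19/4)²=49/16
Σ(x-μ)² = 27/4
σ² = (27/4)/4 = 27/16

σ = √(27/16) ≈ 1.2990


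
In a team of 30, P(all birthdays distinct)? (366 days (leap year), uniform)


P(all different) = Π(366-i)/366 for i=0..29
= (366/366)×(365/366)×...×(337/366)
= 0.294697

P ≈ 0.2947 ≈ 29.47%


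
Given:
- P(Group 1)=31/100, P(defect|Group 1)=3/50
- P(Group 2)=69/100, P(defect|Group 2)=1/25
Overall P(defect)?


P(B) = Σ P(B|Aᵢ)×P(Aᵢ)
  3/50×31/100 = 93/5000
  1/25×69/100 = 69/2500
Sum = 231/5000

P(defect) = 231/5000 ≈ 4.62%


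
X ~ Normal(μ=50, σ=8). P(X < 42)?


z = (42-50)/8 = -1.0
P(Z < -1.0) = 0.1587

P(X < 42) ≈ 0.1587


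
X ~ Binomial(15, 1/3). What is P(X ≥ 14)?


P(X ≥ 14) = Σ P(X=i) for i=14..15
P(X=14) = 10/4782969
P(X=15) = 1/14348907
Sum = 31/14348907

P(X ≥ 14) = 31/14348907 ≈ 0.00%


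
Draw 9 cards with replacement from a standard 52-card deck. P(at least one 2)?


P(not a 2) = 48/52 = 12/13
P(none in 9 draws) = (12/13)^9 = 5159780352/10604499373
P(≥1 2) = 1 - 5159780352/10604499373 = 5444719021/10604499373

P = 5444719021/10604499373 ≈ 51.34%


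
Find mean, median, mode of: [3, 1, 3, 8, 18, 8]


Sorted: [1, 3, 3, 8, 8, 18]
Mean = 41/6
Median = 11/2
Freq: {3: 2, 1: 1, 8: 2, 18: 1}
Mode: [3, 8]

Mean=41/6, Median=11/2, Mode=[3, 8]


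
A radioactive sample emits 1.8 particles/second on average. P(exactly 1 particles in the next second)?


Poisson(λ=1.8): P(X=1) = e^(-λ)×λ^k/k!
= e^(-1.8) × 1.8^1 / 1!
≈ 0.1652988882 × 1.8 / 1 ≈ 0.297538

P(X=1) ≈ 0.297538 ≈ 29.75%


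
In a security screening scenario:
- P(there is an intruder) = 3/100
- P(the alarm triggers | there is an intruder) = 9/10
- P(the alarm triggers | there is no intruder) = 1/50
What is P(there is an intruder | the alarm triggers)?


Using Bayes' theorem:
P(A|B) = P(B|A)·P(A) / P(B)

P(the alarm triggers) = 9/10 × 3/100 + 1/50 × 97/100
= 27/1000 + 97/5000 = 29/625

P(there is an intruder|the alarm triggers) = (27/1000) / (29/625) = 135/232

P(there is an intruder|the alarm triggers) = 135/232 ≈ 58.19%


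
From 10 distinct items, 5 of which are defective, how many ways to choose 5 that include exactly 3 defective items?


Choose 3 of the 5 defective items and 2 of the other 5 items:
C(5,3)×C(5,2) = 10×10 = 100

100


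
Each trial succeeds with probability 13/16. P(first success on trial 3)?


Geometric: P(X=3) = (1-p)^(k-1)×p = (3/16)^2×13/16 = 117/4096

P(X=3) = 117/4096 ≈ 2.86%


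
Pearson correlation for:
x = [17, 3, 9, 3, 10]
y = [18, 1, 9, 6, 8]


n=5, Σx=42, Σy=42, Σxy=488, Σx²=488, Σy²=506
r = (5×488 - 42×42)/√((5×488 - 42²)(5×506 - 42²))
= 676/√(676×766) = 676/√517816 ≈ 676/719.5943 ≈ 0.9394

r ≈ 0.9394


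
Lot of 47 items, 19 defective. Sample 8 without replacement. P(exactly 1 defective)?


Hypergeometric: C(19,1)×C(28,7)/C(47,8)
= 19×1184040/314457495 = 5928/82861

P(X=1) = 5928/82861 ≈ 7.15%


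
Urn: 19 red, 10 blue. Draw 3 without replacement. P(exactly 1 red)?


Hypergeometric: C(19,1)×C(10,2)/C(29,3)
= 19×45/3654 = 95/406

P(X=1) = 95/406 ≈ 23.40%


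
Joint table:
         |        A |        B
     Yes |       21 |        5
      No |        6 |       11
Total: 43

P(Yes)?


P(Yes) = (21+5)/43 = 26/43

P(Yes) = 26/43 ≈ 60.47%


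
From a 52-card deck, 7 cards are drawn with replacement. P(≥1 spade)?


P(not a spade) = 39/52 = 3/4
P(none in 7 draws) = (3/4)^7 = 2187/16384
P(≥1 spade) = 1 - 2187/16384 = 14197/16384

P = 14197/16384 ≈ 86.65%


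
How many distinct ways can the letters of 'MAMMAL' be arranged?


Letters: 6, freq: {'M': 3, 'A': 2, 'L': 1}
6!/(3!×2!×1!) = 720/12 = 60

60


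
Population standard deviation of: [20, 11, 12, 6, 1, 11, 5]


Mean = 66/7
  (20-66/7)²=5476/49
  (11-66/7)²=121/49
  (12-66/7)²=324/49
  (6-66/7)²=576/49
  (1-66/7)²=3481/49
  (11-66/7)²=121/49
  (5-66/7)²=961/49
Σ(x-μ)² = 1580/7
σ² = (1580/7)/7 = 1580/49

σ = √(1580/49) ≈ 5.6785


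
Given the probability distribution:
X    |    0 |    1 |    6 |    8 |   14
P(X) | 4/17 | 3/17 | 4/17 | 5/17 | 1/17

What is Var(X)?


E[X] = 81/17
E[X²] = 39
Var(X) = E[X²] - (E[X])² = 39 - 6561/289 = 4710/289

Var(X) = 4710/289 ≈ 16.2976


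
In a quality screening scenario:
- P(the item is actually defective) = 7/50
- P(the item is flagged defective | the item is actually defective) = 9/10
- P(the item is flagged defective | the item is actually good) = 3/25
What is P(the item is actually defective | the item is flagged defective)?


Using Bayes' theorem:
P(A|B) = P(B|A)·P(A) / P(B)

P(the item is flagged defective) = 9/10 × 7/50 + 3/25 × 43/50
= 63/500 + 129/1250 = 573/2500

P(the item is actually defective|the item is flagged defective) = (63/500) / (573/2500) = 105/191

P(the item is actually defective|the item is flagged defective) = 105/191 ≈ 54.97%


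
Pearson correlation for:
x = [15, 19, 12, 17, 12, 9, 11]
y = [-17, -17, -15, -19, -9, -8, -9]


n=7, Σx=95, Σy=-94, Σxy=-1360, Σx²=1365, Σy²=1390
r = (7×(-1360) - 95×(-94))/√((7×1365 - 95²)(7×1390 - (-94)²))
= -590/√(530×894) = -590/√473820 ≈ -590/688.3458 ≈ -0.8571

r ≈ -0.8571


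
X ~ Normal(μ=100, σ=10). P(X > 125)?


z = (125-100)/10 = 2.5
P(X > 125) = 1 - P(Z ≤ 2.5) = 1 - 0.9938 = 0.0062

P(X > 125) ≈ 0.0062


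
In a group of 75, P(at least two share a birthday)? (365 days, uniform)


P(all different) = Π(365-i)/365 for i=0..74
= 0.000280
P(match) = 1 - 0.000280 = 0.999720

P ≈ 0.9997 ≈ 99.97%


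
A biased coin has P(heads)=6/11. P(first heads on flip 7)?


Geometric: P(X=7) = (1-p)^(k-1)×p = (5/11)^6×6/11 = 93750/19487171

P(X=7) = 93750/19487171 ≈ 0.48%


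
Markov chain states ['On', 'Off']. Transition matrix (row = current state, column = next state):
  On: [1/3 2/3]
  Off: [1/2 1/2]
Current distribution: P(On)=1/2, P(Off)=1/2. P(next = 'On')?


P(next=On) = Σᵢ P(now=i)×P(i→On)
= 1/2×1/3 + 1/2×1/2
= 1/6 + 1/4 = 5/12

P = 5/12 ≈ 0.4167


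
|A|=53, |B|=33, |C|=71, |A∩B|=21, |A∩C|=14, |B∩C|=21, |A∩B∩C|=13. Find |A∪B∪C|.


|A∪B∪C| = 53+33+71-21-14-21+13 = 114

|A∪B∪C| = 114


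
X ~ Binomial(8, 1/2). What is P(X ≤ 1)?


P(X ≤ 1) = Σ P(X=i) for i=0..1
P(X=0) = 1/256
P(X=1) = 1/32
Sum = 9/256

P(X ≤ 1) = 9/256 ≈ 3.52%


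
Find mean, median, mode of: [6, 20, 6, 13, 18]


Sorted: [6, 6, 13, 18, 20]
Mean = 63/5
Median = 13
Freq: {6: 2, 20: 1, 13: 1, 18: 1}
Mode: [6]

Mean=63/5, Median=13, Mode=6


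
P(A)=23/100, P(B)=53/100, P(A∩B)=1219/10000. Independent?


P(A)×P(B) = 1219/10000
P(A∩B) = 1219/10000
Equal ✓ → Independent

Yes, independent


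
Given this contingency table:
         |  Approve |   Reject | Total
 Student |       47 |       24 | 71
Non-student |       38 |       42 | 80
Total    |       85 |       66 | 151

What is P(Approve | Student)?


P(Approve | Student) = 47/(47+24) = 47/71

P(Approve|Student) = 47/71 ≈ 66.20%


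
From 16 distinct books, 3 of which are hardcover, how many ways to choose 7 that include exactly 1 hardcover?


Choose 1 of the 3 hardcovers and 6 of the other 13 books:
C(3,1)×C(13,6) = 3×1716 = 5148

5148


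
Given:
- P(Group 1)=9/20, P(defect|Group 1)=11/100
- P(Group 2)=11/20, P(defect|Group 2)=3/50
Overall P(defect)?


P(B) = Σ P(B|Aᵢ)×P(Aᵢ)
  11/100×9/20 = 99/2000
  3/50×11/20 = 33/1000
Sum = 33/400

P(defect) = 33/400 ≈ 8.25%


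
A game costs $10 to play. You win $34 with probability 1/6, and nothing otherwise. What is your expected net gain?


E[gain] = (34-10)×1/6 + (-10)×5/6
= 4 - 25/3 = -13/3

Expected net gain = $-13/3 ≈ $-4.33


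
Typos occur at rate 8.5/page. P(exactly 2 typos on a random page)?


Poisson(λ=8.5): P(X=2) = e^(-λ)×λ^k/k!
= e^(-8.5) × 8.5^2 / 2!
≈ 0.000203468369 × 72.25 / 2 ≈ 0.007350

P(X=2) ≈ 0.007350 ≈ 0.74%


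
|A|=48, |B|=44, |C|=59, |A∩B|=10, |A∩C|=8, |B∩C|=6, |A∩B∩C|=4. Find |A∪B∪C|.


|A∪B∪C| = 48+44+59-10-8-6+4 = 131

|A∪B∪C| = 131


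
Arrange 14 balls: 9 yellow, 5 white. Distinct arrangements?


14!/(9!×5!) = 2002

2002


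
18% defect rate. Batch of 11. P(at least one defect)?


P(all good) = (41/50)^11 = 550329031716248441/4882812500000000000
P(≥1 defect) = 4332483468283751559/4882812500000000000

P = 4332483468283751559/4882812500000000000 ≈ 88.73%


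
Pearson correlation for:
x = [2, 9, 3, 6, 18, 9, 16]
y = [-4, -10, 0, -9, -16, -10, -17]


n=7, Σx=63, Σy=-66, Σxy=-802, Σx²=791, Σy²=842
r = (7×(-802) - 63×(-66))/√((7×791 - 63²)(7×842 - (-66)²))
= -1456/√(1568×1538) = -1456/√2411584 ≈ -1456/1552.9276 ≈ -0.9376

r ≈ -0.9376


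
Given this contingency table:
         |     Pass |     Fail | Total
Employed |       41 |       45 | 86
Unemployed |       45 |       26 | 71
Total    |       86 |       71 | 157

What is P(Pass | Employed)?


P(Pass | Employed) = 41/(41+45) = 41/86

P(Pass|Employed) = 41/86 ≈ 47.67%


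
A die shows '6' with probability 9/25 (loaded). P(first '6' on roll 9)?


Geometric: P(X=9) = (1-p)^(k-1)×p = (16/25)^8×9/25 = 38654705664/3814697265625

P(X=9) = 38654705664/3814697265625 ≈ 1.01%


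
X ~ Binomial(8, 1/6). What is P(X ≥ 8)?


P(X ≥ 8) = Σ P(X=i) for i=8..8
P(X=8) = 1/1679616
Sum = 1/1679616

P(X ≥ 8) = 1/1679616 ≈ 0.00%


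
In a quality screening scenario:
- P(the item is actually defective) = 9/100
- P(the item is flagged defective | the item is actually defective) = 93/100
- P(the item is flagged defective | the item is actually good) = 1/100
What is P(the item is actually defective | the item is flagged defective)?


Using Bayes' theorem:
P(A|B) = P(B|A)·P(A) / P(B)

P(the item is flagged defective) = 93/100 × 9/100 + 1/100 × 91/100
= 837/10000 + 91/10000 = 58/625

P(the item is actually defective|the item is flagged defective) = (837/10000) / (58/625) = 837/928

P(the item is actually defective|the item is flagged defective) = 837/928 ≈ 90.19%


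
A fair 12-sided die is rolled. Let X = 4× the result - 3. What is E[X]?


E[die] = (1+12)/2 = 13/2
E[X] = 4×13/2 - 3 = 23

E[X] = 23


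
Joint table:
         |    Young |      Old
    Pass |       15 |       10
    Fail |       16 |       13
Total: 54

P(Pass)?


P(Pass) = (15+10)/54 = 25/54

P(Pass) = 25/54 ≈ 46.30%


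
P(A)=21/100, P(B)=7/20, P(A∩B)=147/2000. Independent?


P(A)×P(B) = 147/2000
P(A∩B) = 147/2000
Equal ✓ → Independent

Yes, independent


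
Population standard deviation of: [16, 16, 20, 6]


Mean = 58/4 = 29/2
  (16-29/2)²=9/4
  (16-29/2)²=9/4
  (20-29/2)²=121/4
  (6-29/2)²=289/4
Σ(x-μ)² = 107
σ² = 107/4

σ = √(107/4) ≈ 5.1720


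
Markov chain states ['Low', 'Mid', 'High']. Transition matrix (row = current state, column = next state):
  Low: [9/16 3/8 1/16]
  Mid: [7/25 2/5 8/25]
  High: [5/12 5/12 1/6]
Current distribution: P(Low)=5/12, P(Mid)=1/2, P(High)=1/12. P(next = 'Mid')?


P(next=Mid) = Σᵢ P(now=i)×P(i→Mid)
= 5/12×3/8 + 1/2×2/5 + 1/12×5/12
= 5/32 + 1/5 + 5/144 = 563/1440

P = 563/1440 ≈ 0.3910


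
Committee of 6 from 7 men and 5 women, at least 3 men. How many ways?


Count by #men:
  3M,3W: C(7,3)×C(5,3)=350
  4M,2W: C(7,4)×C(5,2)=350
  5M,1W: C(7,5)×C(5,1)=105
  6M,0W: C(7,6)×C(5,0)=7
Total = 812

812


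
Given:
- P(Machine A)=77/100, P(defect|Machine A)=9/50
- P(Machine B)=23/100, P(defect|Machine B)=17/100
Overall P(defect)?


P(B) = Σ P(B|Aᵢ)×P(Aᵢ)
  9/50×77/100 = 693/5000
  17/100×23/100 = 391/10000
Sum = 1777/10000

P(defect) = 1777/10000 ≈ 17.77%


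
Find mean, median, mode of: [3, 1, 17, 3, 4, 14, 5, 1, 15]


Sorted: [1, 1, 3, 3, 4, 5, 14, 15, 17]
Mean = 63/9 = 7
Median = 4
Freq: {3: 2, 1: 2, 17: 1, 4: 1, 14: 1, 5: 1, 15: 1}
Mode: [1, 3]

Mean=7, Median=4, Mode=[1, 3]


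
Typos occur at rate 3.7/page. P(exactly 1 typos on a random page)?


Poisson(λ=3.7): P(X=1) = e^(-λ)×λ^k/k!
= e^(-3.7) × 3.7^1 / 1!
≈ 0.02472352647 × 3.7 / 1 ≈ 0.091477

P(X=1) ≈ 0.091477 ≈ 9.15%


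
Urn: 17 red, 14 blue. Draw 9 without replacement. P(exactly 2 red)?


Hypergeometric: C(17,2)×C(14,7)/C(31,9)
= 136×3432/20160075 = 11968/516925

P(X=2) = 11968/516925 ≈ 2.32%


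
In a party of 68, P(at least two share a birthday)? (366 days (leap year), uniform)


P(all different) = Π(366-i)/366 for i=0..67
= 0.001299
P(match) = 1 - 0.001299 = 0.998701

P ≈ 0.9987 ≈ 99.87%


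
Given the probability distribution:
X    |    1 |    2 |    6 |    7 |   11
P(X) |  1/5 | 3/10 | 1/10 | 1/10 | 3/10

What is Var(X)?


E[X] = 27/5
E[X²] = 231/5
Var(X) = E[X²] - (E[X])² = 231/5 - 729/25 = 426/25

Var(X) = 426/25 ≈ 17.0400


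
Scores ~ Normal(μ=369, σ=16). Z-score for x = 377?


z = (x - μ)/σ = (377 - 369)/16 = 0.5

z = 0.5


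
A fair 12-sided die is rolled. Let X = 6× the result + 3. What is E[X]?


E[die] = (1+12)/2 = 13/2
E[X] = 6×13/2 + 3 = 42

E[X] = 42


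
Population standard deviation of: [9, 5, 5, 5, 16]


Mean = 40/5 = 8
  (9-8)²=1
  (5-8)²=9
  (5-8)²=9
  (5-8)²=9
  (16-8)²=64
Σ(x-μ)² = 92
σ² = 92/5

σ = √(92/5) ≈ 4.2895


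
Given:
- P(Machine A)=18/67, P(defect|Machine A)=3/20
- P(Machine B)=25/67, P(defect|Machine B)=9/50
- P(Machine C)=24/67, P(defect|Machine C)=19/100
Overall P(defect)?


P(B) = Σ P(B|Aᵢ)×P(Aᵢ)
  3/20×18/67 = 27/670
  9/50×25/67 = 9/134
  19/100×24/67 = 114/1675
Sum = 294/1675

P(defect) = 294/1675 ≈ 17.55%


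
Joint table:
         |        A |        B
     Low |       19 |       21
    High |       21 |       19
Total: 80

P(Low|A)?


P(Low|A) = 19/(19+21) = 19/40

P = 19/40 ≈ 47.50%


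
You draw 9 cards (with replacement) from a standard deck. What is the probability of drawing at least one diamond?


P(not a diamond) = 39/52 = 3/4
P(none in 9 draws) = (3/4)^9 = 19683/262144
P(≥1 diamond) = 1 - 19683/262144 = 242461/262144

P = 242461/262144 ≈ 92.49%


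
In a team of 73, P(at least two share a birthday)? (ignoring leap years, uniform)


P(all different) = Π(365-i)/365 for i=0..72
= 0.000439
P(match) = 1 - 0.000439 = 0.999561

P ≈ 0.9996 ≈ 99.96%


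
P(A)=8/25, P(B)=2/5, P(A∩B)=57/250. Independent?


P(A)×P(B) = 16/125
P(A∩B) = 57/250
Not equal → NOT independent

No, not independent


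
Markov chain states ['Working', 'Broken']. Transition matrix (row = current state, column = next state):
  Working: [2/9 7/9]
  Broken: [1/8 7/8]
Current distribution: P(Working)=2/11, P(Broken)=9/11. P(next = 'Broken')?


P(next=Broken) = Σᵢ P(now=i)×P(i→Broken)
= 2/11×7/9 + 9/11×7/8
= 14/99 + 63/88 = 679/792

P = 679/792 ≈ 0.8573


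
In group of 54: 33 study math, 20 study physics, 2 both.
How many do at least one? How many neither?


|A∪B| = 33+20-2 = 51
Neither = 54-51 = 3

At least one: 51; Neither: 3


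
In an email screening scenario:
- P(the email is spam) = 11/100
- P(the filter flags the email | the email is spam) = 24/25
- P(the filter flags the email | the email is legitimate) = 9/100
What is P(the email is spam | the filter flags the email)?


Using Bayes' theorem:
P(A|B) = P(B|A)·P(A) / P(B)

P(the filter flags the email) = 24/25 × 11/100 + 9/100 × 89/100
= 66/625 + 801/10000 = 1857/10000

P(the email is spam|the filter flags the email) = (66/625) / (1857/10000) = 352/619

P(the email is spam|the filter flags the email) = 352/619 ≈ 56.87%


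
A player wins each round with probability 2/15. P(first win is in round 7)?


Geometric: P(X=7) = (1-p)^(k-1)×p = (13/15)^6×2/15 = 9653618/170859375

P(X=7) = 9653618/170859375 ≈ 5.65%


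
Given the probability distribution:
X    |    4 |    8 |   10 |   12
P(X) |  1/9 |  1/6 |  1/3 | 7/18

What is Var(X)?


E[X] = 88/9
E[X²] = 916/9
Var(X) = E[X²] - (E[X])² = 916/9 - 7744/81 = 500/81

Var(X) = 500/81 ≈ 6.1728


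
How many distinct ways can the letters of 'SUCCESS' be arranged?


Letters: 7, freq: {'S': 3, 'U': 1, 'C': 2, 'E': 1}
7!/(3!×1!×2!×1!) = 5040/12 = 420

420


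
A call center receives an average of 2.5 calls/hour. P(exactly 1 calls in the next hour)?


Poisson(λ=2.5): P(X=1) = e^(-λ)×λ^k/k!
= e^(-2.5) × 2.5^1 / 1!
≈ 0.08208499862 × 2.5 / 1 ≈ 0.205212

P(X=1) ≈ 0.205212 ≈ 20.52%


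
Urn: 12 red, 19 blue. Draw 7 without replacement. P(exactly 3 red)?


Hypergeometric: C(12,3)×C(19,4)/C(31,7)
= 220×3876/2629575 = 56848/175305

P(X=3) = 56848/175305 ≈ 32.43%


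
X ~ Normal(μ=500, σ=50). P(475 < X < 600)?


z₁=(475-500)/50=-0.5, z₂=(600-500)/50=2.0
P = Φ(2.0) - Φ(-0.5) = 0.977250 - 0.308538 = 0.668712 ≈ 0.6687

P(475 < X < 600) ≈ 0.6687


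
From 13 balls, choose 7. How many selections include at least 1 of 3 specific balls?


Complement: C(13,7) - C(10,7) = 1716 - 120 = 1596

1596


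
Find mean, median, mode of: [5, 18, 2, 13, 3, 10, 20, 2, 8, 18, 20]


Sorted: [2, 2, 3, 5, 8, 10, 13, 18, 18, 20, 20]
Mean = 119/11
Median = 10
Freq: {5: 1, 18: 2, 2: 2, 13: 1, 3: 1, 10: 1, 20: 2, 8: 1}
Mode: [2, 18, 20]

Mean=119/11, Median=10, Mode=[2, 18, 20]


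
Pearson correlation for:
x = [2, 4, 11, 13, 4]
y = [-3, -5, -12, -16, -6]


n=5, Σx=34, Σy=-42, Σxy=-390, Σx²=326, Σy²=470
r = (5×(-390) - 34×(-42))/√((5×326 - 34²)(5×470 - (-42)²))
= -522/√(474×586) = -522/√277764 ≈ -522/527.0332 ≈ -0.9904

r ≈ -0.9904


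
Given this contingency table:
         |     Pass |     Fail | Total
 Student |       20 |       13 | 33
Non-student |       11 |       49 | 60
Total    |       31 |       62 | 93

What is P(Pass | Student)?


P(Pass | Student) = 20/(20+13) = 20/33

P(Pass|Student) = 20/33 ≈ 60.61%


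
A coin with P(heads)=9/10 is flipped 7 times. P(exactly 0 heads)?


Binomial: P(X=0) = C(7,0)×p^0×(1-p)^7
= 1 × 1 × 1/10000000 = 1/10000000

P(X=0) = 1/10000000 ≈ 0.00%


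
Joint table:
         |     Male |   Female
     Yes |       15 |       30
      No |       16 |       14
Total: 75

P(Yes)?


P(Yes) = (15+30)/75 = 45/75 = 3/5

P(Yes) = 3/5 ≈ 60.00%


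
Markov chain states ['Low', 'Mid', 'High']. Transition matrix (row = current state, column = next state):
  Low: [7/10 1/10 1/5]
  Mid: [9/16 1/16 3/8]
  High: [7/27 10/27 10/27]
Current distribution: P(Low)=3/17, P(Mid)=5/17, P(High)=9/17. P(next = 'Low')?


P(next=Low) = Σᵢ P(now=i)×P(i→Low)
= 3/17×7/10 + 5/17×9/16 + 9/17×7/27
= 21/170 + 45/272 + 7/51 = 1739/4080

P = 1739/4080 ≈ 0.4262


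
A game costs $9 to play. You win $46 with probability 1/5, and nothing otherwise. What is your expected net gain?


E[gain] = (46-9)×1/5 + (-9)×4/5
= 37/5 - 36/5 = 1/5

Expected net gain = $1/5 ≈ $0.20


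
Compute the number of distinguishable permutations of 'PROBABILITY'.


Letters: 11, freq: {'P': 1, 'R': 1, 'O': 1, 'B': 2, 'A': 1, 'I': 2, 'L': 1, 'T': 1, 'Y': 1}
11!/(1!×1!×1!×2!×1!×2!×1!×1!×1!) = 39916800/4 = 9979200

9979200


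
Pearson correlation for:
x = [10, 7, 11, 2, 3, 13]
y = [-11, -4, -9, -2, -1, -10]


n=6, Σx=46, Σy=-37, Σxy=-374, Σx²=452, Σy²=323
r = (6×(-374) - 46×(-37))/√((6×452 - 46²)(6×323 - (-37)²))
= -542/√(596×569) = -542/√339124 ≈ -542/582.3435 ≈ -0.9307

r ≈ -0.9307


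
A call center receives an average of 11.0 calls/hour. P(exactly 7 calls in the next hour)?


Poisson(λ=11.0): P(X=7) = e^(-λ)×λ^k/k!
= e^(-11.0) × 11.0^7 / 7!
≈ 1.670170079e-05 × 19487171 / 5040 ≈ 0.064577

P(X=7) ≈ 0.064577 ≈ 6.46%


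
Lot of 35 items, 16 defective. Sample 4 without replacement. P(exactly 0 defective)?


Hypergeometric: C(16,0)×C(19,4)/C(35,4)
= 1×3876/52360 = 57/770

P(X=0) = 57/770 ≈ 7.40%


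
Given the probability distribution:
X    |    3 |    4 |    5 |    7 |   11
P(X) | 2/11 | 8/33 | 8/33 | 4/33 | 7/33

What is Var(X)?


E[X] = 65/11
E[X²] = 475/11
Var(X) = E[X²] - (E[X])² = 475/11 - 4225/121 = 1000/121

Var(X) = 1000/121 ≈ 8.2645


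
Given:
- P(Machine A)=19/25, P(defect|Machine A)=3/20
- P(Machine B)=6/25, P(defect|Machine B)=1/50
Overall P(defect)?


P(B) = Σ P(B|Aᵢ)×P(Aᵢ)
  3/20×19/25 = 57/500
  1/50×6/25 = 3/625
Sum = 297/2500

P(defect) = 297/2500 ≈ 11.88%


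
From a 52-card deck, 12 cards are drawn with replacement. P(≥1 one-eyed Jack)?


P(not a one-eyed Jack) = 50/52 = 25/26
P(none in 12 draws) = (25/26)^12 = 59604644775390625/95428956661682176
P(≥1 one-eyed Jack) = 1 - 59604644775390625/95428956661682176 = 35824311886291551/95428956661682176

P = 35824311886291551/95428956661682176 ≈ 37.54%


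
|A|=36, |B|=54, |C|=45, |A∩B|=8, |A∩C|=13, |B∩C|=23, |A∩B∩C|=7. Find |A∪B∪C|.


|A∪B∪C| = 36+54+45-8-13-23+7 = 98

|A∪B∪C| = 98


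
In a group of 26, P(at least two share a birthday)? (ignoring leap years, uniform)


P(all different) = Π(365-i)/365 for i=0..25
= 0.401759
P(match) = 1 - 0.401759 = 0.598241

P ≈ 0.5982 ≈ 59.82%


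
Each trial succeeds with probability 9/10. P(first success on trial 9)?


Geometric: P(X=9) = (1-p)^(k-1)×p = (1/10)^8×9/10 = 9/1000000000

P(X=9) = 9/1000000000 ≈ 0.00%


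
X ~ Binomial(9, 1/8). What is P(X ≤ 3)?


P(X ≤ 3) = Σ P(X=i) for i=0..3
P(X=0) = 40353607/134217728
P(X=1) = 51883209/134217728
P(X=2) = 7411887/33554432
P(X=3) = 2470629/33554432
Sum = 4117715/4194304

P(X ≤ 3) = 4117715/4194304 ≈ 98.17%


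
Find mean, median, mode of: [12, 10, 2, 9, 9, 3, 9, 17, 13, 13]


Sorted: [2, 3, 9, 9, 9, 10, 12, 13, 13, 17]
Mean = 97/10
Median = 19/2
Freq: {12: 1, 10: 1, 2: 1, 9: 3, 3: 1, 17: 1, 13: 2}
Mode: [9]

Mean=97/10, Median=19/2, Mode=9


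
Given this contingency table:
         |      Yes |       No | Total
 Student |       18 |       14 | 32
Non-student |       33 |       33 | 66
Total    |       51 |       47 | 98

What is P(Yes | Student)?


P(Yes | Student) = 18/(18+14) = 18/32 = 9/16

P(Yes|Student) = 9/16 ≈ 56.25%


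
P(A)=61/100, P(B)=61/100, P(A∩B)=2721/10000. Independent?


P(A)×P(B) = 3721/10000
P(A∩B) = 2721/10000
Not equal → NOT independent

No, not independent


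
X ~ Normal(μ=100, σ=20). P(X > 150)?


z = (150-100)/20 = 2.5
P(X > 150) = 1 - P(Z ≤ 2.5) = 1 - 0.9938 = 0.0062

P(X > 150) ≈ 0.0062


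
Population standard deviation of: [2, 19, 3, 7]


Mean = 31/4
  (2-31/4)²=529/16
  (19-31/4)²=2025/16
  (3-31/4)²=361/16
  (7-31/4)²=9/16
Σ(x-μ)² = 731/4
σ² = (731/4)/4 = 731/16

σ = √(731/16) ≈ 6.7593


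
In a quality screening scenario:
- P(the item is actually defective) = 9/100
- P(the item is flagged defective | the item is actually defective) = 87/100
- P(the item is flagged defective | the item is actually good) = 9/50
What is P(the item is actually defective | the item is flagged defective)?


Using Bayes' theorem:
P(A|B) = P(B|A)·P(A) / P(B)

P(the item is flagged defective) = 87/100 × 9/100 + 9/50 × 91/100
= 783/10000 + 819/5000 = 2421/10000

P(the item is actually defective|the item is flagged defective) = (783/10000) / (2421/10000) = 87/269

P(the item is actually defective|the item is flagged defective) = 87/269 ≈ 32.34%


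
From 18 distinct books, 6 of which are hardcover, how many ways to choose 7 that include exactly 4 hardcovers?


Choose 4 of the 6 hardcovers and 3 of the other 12 books:
C(6,4)×C(12,3) = 15×220 = 3300

3300


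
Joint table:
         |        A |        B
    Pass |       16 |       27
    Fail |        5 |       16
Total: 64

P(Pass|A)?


P(Pass|A) = 16/(16+5) = 16/21

P = 16/21 ≈ 76.19%


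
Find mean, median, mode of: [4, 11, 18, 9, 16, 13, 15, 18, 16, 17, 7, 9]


Sorted: [4, 7, 9, 9, 11, 13, 15, 16, 16, 17, 18, 18]
Mean = 153/12 = 51/4
Median = 14
Freq: {4: 1, 11: 1, 18: 2, 9: 2, 16: 2, 13: 1, 15: 1, 17: 1, 7: 1}
Mode: [9, 16, 18]

Mean=51/4, Median=14, Mode=[9, 16, 18]


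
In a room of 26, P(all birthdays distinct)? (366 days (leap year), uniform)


P(all different) = Π(366-i)/366 for i=0..25
= (366/366)×(365/366)×...×(341/366)
= 0.402786

P ≈ 0.4028 ≈ 40.28%


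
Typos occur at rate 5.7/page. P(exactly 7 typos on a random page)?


Poisson(λ=5.7): P(X=7) = e^(-λ)×λ^k/k!
= e^(-5.7) × 5.7^7 / 7!
≈ 0.003345965457 × 195489.749319 / 5040 ≈ 0.129782

P(X=7) ≈ 0.129782 ≈ 12.98%


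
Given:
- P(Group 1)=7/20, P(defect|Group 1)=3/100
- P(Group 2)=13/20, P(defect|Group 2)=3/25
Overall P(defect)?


P(B) = Σ P(B|Aᵢ)×P(Aᵢ)
  3/100×7/20 = 21/2000
  3/25×13/20 = 39/500
Sum = 177/2000

P(defect) = 177/2000 ≈ 8.85%


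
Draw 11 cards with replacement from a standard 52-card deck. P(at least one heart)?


P(not a heart) = 39/52 = 3/4
P(none in 11 draws) = (3/4)^11 = 177147/4194304
P(≥1 heart) = 1 - 177147/4194304 = 4017157/4194304

P = 4017157/4194304 ≈ 95.78%


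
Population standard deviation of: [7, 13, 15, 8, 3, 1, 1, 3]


Mean = 51/8
  (7-51/8)²=25/64
  (13-51/8)²=2809/64
  (15-51/8)²=4761/64
  (8-51/8)²=169/64
  (3-51/8)²=729/64
  (1-51/8)²=1849/64
  (1-51/8)²=1849/64
  (3-51/8)²=729/64
Σ(x-μ)² = 1615/8
σ² = (1615/8)/8 = 1615/64

σ = √(1615/64) ≈ 5.0234


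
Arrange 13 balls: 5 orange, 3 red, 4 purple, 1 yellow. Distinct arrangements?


13!/(5!×3!×4!×1!) = 360360

360360


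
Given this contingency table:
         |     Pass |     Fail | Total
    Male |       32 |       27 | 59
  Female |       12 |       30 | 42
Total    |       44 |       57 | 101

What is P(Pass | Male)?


P(Pass | Male) = 32/(32+27) = 32/59

P(Pass|Male) = 32/59 ≈ 54.24%


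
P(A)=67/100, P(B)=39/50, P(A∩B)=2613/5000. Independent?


P(A)×P(B) = 2613/5000
P(A∩B) = 2613/5000
Equal ✓ → Independent

Yes, independent


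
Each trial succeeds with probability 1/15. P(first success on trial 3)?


Geometric: P(X=3) = (1-p)^(k-1)×p = (14/15)^2×1/15 = 196/3375

P(X=3) = 196/3375 ≈ 5.81%


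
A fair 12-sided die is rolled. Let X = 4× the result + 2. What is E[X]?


E[die] = (1+12)/2 = 13/2
E[X] = 4×13/2 + 2 = 28

E[X] = 28


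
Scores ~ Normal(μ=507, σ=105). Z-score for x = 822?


z = (x - μ)/σ = (822 - 507)/105 = 3.0

z = 3.0


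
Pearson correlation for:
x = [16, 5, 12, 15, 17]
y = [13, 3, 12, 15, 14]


n=5, Σx=65, Σy=57, Σxy=830, Σx²=939, Σy²=743
r = (5×830 - 65×57)/√((5×939 - 65²)(5×743 - 57²))
= 445/√(470×466) = 445/√219020 ≈ 445/467.9957 ≈ 0.9509

r ≈ 0.9509


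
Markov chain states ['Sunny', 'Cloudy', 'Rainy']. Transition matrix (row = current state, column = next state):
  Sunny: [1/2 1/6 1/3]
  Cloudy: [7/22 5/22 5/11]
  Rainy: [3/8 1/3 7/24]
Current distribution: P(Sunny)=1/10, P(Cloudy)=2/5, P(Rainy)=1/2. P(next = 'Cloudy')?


P(next=Cloudy) = Σᵢ P(now=i)×P(i→Cloudy)
= 1/10×1/6 + 2/5×5/22 + 1/2×1/3
= 1/60 + 1/11 + 1/6 = 181/660

P = 181/660 ≈ 0.2742


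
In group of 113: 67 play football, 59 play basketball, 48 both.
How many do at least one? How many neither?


|A∪B| = 67+59-48 = 78
Neither = 113-78 = 35

At least one: 78; Neither: 35


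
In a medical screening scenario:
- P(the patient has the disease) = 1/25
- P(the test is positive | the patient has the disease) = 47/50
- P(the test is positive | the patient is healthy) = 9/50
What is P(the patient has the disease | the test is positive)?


Using Bayes' theorem:
P(A|B) = P(B|A)·P(A) / P(B)

P(the test is positive) = 47/50 × 1/25 + 9/50 × 24/25
= 47/1250 + 108/625 = 263/1250

P(the patient has the disease|the test is positive) = (47/1250) / (263/1250) = 47/263

P(the patient has the disease|the test is positive) = 47/263 ≈ 17.87%


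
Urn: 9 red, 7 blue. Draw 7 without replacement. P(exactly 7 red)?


Hypergeometric: C(9,7)×C(7,0)/C(16,7)
= 36×1/11440 = 9/2860

P(X=7) = 9/2860 ≈ 0.31%


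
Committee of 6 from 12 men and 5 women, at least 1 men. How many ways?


Count by #men:
  1M,5W: C(12,1)×C(5,5)=12
  2M,4W: C(12,2)×C(5,4)=330
  3M,3W: C(12,3)×C(5,3)=2200
  4M,2W: C(12,4)×C(5,2)=4950
  5M,1W: C(12,5)×C(5,1)=3960
  6M,0W: C(12,6)×C(5,0)=924
Total = 12376

12376


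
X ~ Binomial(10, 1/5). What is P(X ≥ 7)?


P(X ≥ 7) = Σ P(X=i) for i=7..10
P(X=7) = 1536/1953125
P(X=8) = 144/1953125
P(X=9) = 8/1953125
P(X=10) = 1/9765625
Sum = 8441/9765625

P(X ≥ 7) = 8441/9765625 ≈ 0.09%


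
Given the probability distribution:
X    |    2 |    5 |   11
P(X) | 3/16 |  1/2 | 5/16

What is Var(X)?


E[X] = 101/16
E[X²] = 817/16
Var(X) = E[X²] - (E[X])² = 817/16 - 10201/256 = 2871/256

Var(X) = 2871/256 ≈ 11.2148


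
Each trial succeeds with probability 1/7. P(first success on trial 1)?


Geometric: P(X=1) = (1-p)^(k-1)×p = (6/7)^0×1/7 = 1/7

P(X=1) = 1/7 ≈ 14.29%


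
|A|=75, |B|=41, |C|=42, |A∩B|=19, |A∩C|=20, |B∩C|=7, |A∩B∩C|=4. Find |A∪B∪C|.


|A∪B∪C| = 75+41+42-19-20-7+4 = 116

|A∪B∪C| = 116


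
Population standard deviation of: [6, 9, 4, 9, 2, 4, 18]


Mean = 52/7
  (6-52/7)²=100/49
  (9-52/7)²=121/49
  (4-52/7)²=576/49
  (9-52/7)²=121/49
  (2-52/7)²=1444/49
  (4-52/7)²=576/49
  (18-52/7)²=5476/49
Σ(x-μ)² = 1202/7
σ² = (1202/7)/7 = 1202/49

σ = √(1202/49) ≈ 4.9528


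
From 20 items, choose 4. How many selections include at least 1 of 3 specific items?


Complement: C(20,4) - C(17,4) = 4845 - 2380 = 2465

2465


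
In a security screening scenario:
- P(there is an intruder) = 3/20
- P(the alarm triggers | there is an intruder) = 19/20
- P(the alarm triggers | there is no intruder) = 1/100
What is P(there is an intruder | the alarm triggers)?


Using Bayes' theorem:
P(A|B) = P(B|A)·P(A) / P(B)

P(the alarm triggers) = 19/20 × 3/20 + 1/100 × 17/20
= 57/400 + 17/2000 = 151/1000

P(there is an intruder|the alarm triggers) = (57/400) / (151/1000) = 285/302

P(there is an intruder|the alarm triggers) = 285/302 ≈ 94.37%


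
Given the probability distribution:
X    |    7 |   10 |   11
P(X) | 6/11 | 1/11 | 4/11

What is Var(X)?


E[X] = 96/11
E[X²] = 878/11
Var(X) = E[X²] - (E[X])² = 878/11 - 9216/121 = 442/121

Var(X) = 442/121 ≈ 3.6529


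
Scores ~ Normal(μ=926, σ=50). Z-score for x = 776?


z = (x - μ)/σ = (776 - 926)/50 = -3.0

z = -3.0


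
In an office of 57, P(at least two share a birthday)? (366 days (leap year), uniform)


P(all different) = Π(366-i)/366 for i=0..56
= 0.010010
P(match) = 1 - 0.010010 = 0.989990

P ≈ 0.9900 ≈ 99.00%


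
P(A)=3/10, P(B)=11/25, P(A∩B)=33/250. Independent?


P(A)×P(B) = 33/250
P(A∩B) = 33/250
Equal ✓ → Independent

Yes, independent


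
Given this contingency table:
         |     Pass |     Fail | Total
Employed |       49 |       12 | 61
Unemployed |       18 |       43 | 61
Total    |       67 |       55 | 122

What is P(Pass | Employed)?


P(Pass | Employed) = 49/(49+12) = 49/61

P(Pass|Employed) = 49/61 ≈ 80.33%


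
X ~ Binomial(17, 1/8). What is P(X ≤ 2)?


P(X ≤ 2) = Σ P(X=i) for i=0..2
P(X=0) = 232630513987207/2251799813685248
P(X=1) = 564959819683217/2251799813685248
P(X=2) = 80708545669031/281474976710656
Sum = 90203668688917/140737488355328

P(X ≤ 2) = 90203668688917/140737488355328 ≈ 64.09%


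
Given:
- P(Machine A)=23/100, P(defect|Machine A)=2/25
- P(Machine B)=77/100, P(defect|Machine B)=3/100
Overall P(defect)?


P(B) = Σ P(B|Aᵢ)×P(Aᵢ)
  2/25×23/100 = 23/1250
  3/100×77/100 = 231/10000
Sum = 83/2000

P(defect) = 83/2000 ≈ 4.15%


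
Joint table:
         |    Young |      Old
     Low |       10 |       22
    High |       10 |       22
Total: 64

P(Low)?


P(Low) = (10+22)/64 = 32/64 = 1/2

P(Low) = 1/2 ≈ 50.00%


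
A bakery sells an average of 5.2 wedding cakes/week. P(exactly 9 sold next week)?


Poisson(λ=5.2): P(X=9) = e^(-λ)×λ^k/k!
= e^(-5.2) × 5.2^9 / 9!
≈ 0.005516564421 × 2779905.88364 / 362880 ≈ 0.042261

P(X=9) ≈ 0.042261 ≈ 4.23%


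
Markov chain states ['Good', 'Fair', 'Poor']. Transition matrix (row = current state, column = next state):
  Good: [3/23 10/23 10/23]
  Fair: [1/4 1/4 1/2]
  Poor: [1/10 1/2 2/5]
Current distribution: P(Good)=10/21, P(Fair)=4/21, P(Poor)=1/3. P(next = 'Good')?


P(next=Good) = Σᵢ P(now=i)×P(i→Good)
= 10/21×3/23 + 4/21×1/4 + 1/3×1/10
= 10/161 + 1/21 + 1/30 = 691/4830

P = 691/4830 ≈ 0.1431


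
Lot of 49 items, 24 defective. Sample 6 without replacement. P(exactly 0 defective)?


Hypergeometric: C(24,0)×C(25,6)/C(49,6)
= 1×177100/13983816 = 25/1974

P(X=0) = 25/1974 ≈ 1.27%


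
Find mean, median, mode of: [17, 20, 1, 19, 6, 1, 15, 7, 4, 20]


Sorted: [1, 1, 4, 6, 7, 15, 17, 19, 20, 20]
Mean = 110/10 = 11
Median = 11
Freq: {17: 1, 20: 2, 1: 2, 19: 1, 6: 1, 15: 1, 7: 1, 4: 1}
Mode: [1, 20]

Mean=11, Median=11, Mode=[1, 20]


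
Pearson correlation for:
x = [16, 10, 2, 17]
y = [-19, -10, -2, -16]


n=4, Σx=45, Σy=-47, Σxy=-680, Σx²=649, Σy²=721
r = (4×(-680) - 45×(-47))/√((4×649 - 45²)(4×721 - (-47)²))
= -605/√(571×675) = -605/√385425 ≈ -605/620.8261 ≈ -0.9745

r ≈ -0.9745


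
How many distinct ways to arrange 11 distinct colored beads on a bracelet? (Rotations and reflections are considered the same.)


Free circular arrangements: rotations and reflections both identified.
(n-1)!/2 = 10!/2 = 3628800/2 = 1814400

1814400


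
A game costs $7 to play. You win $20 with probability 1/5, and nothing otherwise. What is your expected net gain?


E[gain] = (20-7)×1/5 + (-7)×4/5
= 13/5 - 28/5 = -3

Expected net gain = $-3 ≈ $-3.00


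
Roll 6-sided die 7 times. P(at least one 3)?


P(no 3)^7 = (5/6)^7 = 78125/279936
P(≥1) = 1 - 78125/279936 = 201811/279936

P = 201811/279936 ≈ 72.09%


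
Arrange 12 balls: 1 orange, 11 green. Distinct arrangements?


12!/(1!×11!) = 12

12


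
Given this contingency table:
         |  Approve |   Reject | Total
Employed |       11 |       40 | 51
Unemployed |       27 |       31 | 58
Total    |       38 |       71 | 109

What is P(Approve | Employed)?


P(Approve | Employed) = 11/(11+40) = 11/51

P(Approve|Employed) = 11/51 ≈ 21.57%


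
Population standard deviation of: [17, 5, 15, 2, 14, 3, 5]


Mean = 61/7
  (17-61/7)²=3364/49
  (5-61/7)²=676/49
  (15-61/7)²=1936/49
  (2-61/7)²=2209/49
  (14-61/7)²=1369/49
  (3-61/7)²=1600/49
  (5-61/7)²=676/49
Σ(x-μ)² = 1690/7
σ² = (1690/7)/7 = 1690/49

σ = √(1690/49) ≈ 5.8728


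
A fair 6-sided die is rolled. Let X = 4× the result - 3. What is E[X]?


E[die] = (1+6)/2 = 7/2
E[X] = 4×7/2 - 3 = 11

E[X] = 11


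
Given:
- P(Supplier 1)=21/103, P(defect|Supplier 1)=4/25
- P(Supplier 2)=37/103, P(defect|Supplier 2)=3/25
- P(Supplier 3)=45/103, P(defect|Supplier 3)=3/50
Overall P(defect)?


P(B) = Σ P(B|Aᵢ)×P(Aᵢ)
  4/25×21/103 = 84/2575
  3/25×37/103 = 111/2575
  3/50×45/103 = 27/1030
Sum = 21/206

P(defect) = 21/206 ≈ 10.19%


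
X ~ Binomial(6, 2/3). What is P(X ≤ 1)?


P(X ≤ 1) = Σ P(X=i) for i=0..1
P(X=0) = 1/729
P(X=1) = 4/243
Sum = 13/729

P(X ≤ 1) = 13/729 ≈ 1.78%


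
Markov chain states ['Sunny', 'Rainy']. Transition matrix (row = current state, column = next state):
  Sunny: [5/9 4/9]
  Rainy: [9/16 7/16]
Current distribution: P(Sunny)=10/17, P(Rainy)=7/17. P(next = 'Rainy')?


P(next=Rainy) = Σᵢ P(now=i)×P(i→Rainy)
= 10/17×4/9 + 7/17×7/16
= 40/153 + 49/272 = 1081/2448

P = 1081/2448 ≈ 0.4416


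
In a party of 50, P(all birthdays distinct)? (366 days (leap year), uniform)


P(all different) = Π(366-i)/366 for i=0..49
= (366/366)×(365/366)×...×(317/366)
= 0.029927

P ≈ 0.0299 ≈ 2.99%


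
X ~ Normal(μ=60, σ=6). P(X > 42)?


z = (42-60)/6 = -3.0
P(X > 42) = 1 - P(Z ≤ -3.0) = 1 - 0.0013 = 0.9987

P(X > 42) ≈ 0.9987


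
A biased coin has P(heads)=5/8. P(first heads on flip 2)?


Geometric: P(X=2) = (1-p)^(k-1)×p = (3/8)^1×5/8 = 15/64

P(X=2) = 15/64 ≈ 23.44%


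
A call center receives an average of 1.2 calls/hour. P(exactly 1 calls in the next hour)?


Poisson(λ=1.2): P(X=1) = e^(-λ)×λ^k/k!
= e^(-1.2) × 1.2^1 / 1!
≈ 0.3011942119 × 1.2 / 1 ≈ 0.361433

P(X=1) ≈ 0.361433 ≈ 36.14%


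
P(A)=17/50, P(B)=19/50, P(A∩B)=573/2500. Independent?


P(A)×P(B) = 323/2500
P(A∩B) = 573/2500
Not equal → NOT independent

No, not independent


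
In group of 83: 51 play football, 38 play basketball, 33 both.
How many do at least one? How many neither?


|A∪B| = 51+38-33 = 56
Neither = 83-56 = 27

At least one: 56; Neither: 27


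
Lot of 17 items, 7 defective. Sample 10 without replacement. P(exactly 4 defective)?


Hypergeometric: C(7,4)×C(10,6)/C(17,10)
= 35×210/19448 = 3675/9724

P(X=4) = 3675/9724 ≈ 37.79%


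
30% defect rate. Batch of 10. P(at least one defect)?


P(all good) = (7/10)^10 = 282475249/10000000000
P(≥1 defect) = 9717524751/10000000000

P = 9717524751/10000000000 ≈ 97.18%


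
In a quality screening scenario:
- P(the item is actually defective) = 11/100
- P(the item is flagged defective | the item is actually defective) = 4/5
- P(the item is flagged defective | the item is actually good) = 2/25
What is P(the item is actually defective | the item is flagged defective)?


Using Bayes' theorem:
P(A|B) = P(B|A)·P(A) / P(B)

P(the item is flagged defective) = 4/5 × 11/100 + 2/25 × 89/100
= 11/125 + 89/1250 = 199/1250

P(the item is actually defective|the item is flagged defective) = (11/125) / (199/1250) = 110/199

P(the item is actually defective|the item is flagged defective) = 110/199 ≈ 55.28%


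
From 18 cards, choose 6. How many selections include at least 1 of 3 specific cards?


Complement: C(18,6) - C(15,6) = 18564 - 5005 = 13559

13559


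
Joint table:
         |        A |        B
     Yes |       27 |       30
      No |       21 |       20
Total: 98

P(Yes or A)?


P(Yes∨A) = P(Yes) + P(A) - P(Yes∧A)
= (57 + 48 - 27)/98 = 78/98 = 39/49

P = 39/49 ≈ 79.59%


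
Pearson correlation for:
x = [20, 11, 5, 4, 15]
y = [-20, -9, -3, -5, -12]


n=5, Σx=55, Σy=-49, Σxy=-714, Σx²=787, Σy²=659
r = (5×(-714) - 55×(-49))/√((5×787 - 55²)(5×659 - (-49)²))
= -875/√(910×894) = -875/√813540 ≈ -875/901.9645 ≈ -0.9701

r ≈ -0.9701


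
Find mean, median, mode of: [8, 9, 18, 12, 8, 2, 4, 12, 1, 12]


Sorted: [1, 2, 4, 8, 8, 9, 12, 12, 12, 18]
Mean = 86/10 = 43/5
Median = 17/2
Freq: {8: 2, 9: 1, 18: 1, 12: 3, 2: 1, 4: 1, 1: 1}
Mode: [12]

Mean=43/5, Median=17/2, Mode=12


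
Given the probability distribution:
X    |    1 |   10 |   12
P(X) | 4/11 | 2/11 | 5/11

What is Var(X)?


E[X] = 84/11
E[X²] = 84
Var(X) = E[X²] - (E[X])² = 84 - 7056/121 = 3108/121

Var(X) = 3108/121 ≈ 25.6860


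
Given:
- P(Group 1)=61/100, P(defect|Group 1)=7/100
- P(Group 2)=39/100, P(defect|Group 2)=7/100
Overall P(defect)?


P(B) = Σ P(B|Aᵢ)×P(Aᵢ)
  7/100×61/100 = 427/10000
  7/100×39/100 = 273/10000
Sum = 7/100

P(defect) = 7/100 ≈ 7.00%


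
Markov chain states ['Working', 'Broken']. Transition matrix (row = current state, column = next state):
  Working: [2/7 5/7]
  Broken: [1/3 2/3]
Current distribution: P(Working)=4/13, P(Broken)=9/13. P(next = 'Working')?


P(next=Working) = Σᵢ P(now=i)×P(i→Working)
= 4/13×2/7 + 9/13×1/3
= 8/91 + 3/13 = 29/91

P = 29/91 ≈ 0.3187


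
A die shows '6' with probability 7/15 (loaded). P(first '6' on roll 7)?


Geometric: P(X=7) = (1-p)^(k-1)×p = (8/15)^6×7/15 = 1835008/170859375

P(X=7) = 1835008/170859375 ≈ 1.07%


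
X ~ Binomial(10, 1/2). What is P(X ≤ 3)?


P(X ≤ 3) = Σ P(X=i) for i=0..3
P(X=0) = 1/1024
P(X=1) = 5/512
P(X=2) = 45/1024
P(X=3) = 15/128
Sum = 11/64

P(X ≤ 3) = 11/64 ≈ 17.19%
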